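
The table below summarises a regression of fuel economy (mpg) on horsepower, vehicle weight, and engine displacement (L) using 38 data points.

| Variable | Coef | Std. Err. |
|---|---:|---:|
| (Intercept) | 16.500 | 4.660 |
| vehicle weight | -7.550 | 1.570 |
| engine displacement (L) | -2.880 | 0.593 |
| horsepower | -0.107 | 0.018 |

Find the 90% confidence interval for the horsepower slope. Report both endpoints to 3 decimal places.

Read off: b = -0.107, SE = 0.018 for horsepower.
df = n − k − 1 = 38 − 3 − 1 = 34.
t* = t_{0.05, 34} = 1.690924.
Margin = t* × SE = 1.690924 × 0.018 = 0.03044.
CI: -0.107 ± 0.03044 → (-0.137, -0.077).

(-0.137, -0.077)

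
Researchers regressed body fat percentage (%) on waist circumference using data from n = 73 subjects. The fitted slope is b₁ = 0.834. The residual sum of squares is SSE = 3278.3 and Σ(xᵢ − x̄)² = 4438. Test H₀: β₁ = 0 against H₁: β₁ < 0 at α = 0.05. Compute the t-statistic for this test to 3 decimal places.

t = 8.176

MSE = SSE/(n − 2) = 3278.3/71 = 46.1732.
SE(b₁) = √(MSE/Sₓₓ) = √(46.1732/4438) = 0.102.
t = 0.834 / 0.102 = 8.176.
df = n − 2 = 71.
One-sided p ≈ 1.0000, which is ≥ 0.05, so fail to reject H₀.
The data do not give significant evidence that the true slope on waist circumference is negative.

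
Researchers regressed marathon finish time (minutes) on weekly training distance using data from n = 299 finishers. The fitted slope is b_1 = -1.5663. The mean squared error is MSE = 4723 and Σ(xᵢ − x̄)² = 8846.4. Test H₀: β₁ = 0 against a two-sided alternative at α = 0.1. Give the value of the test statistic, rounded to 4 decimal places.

SE(b_1) = √(MSE/Sₓₓ) = √(4723/8846.4) = 0.730677.
t = -1.5663 / 0.730677 = -2.1436.
df = n − 2 = 297.
Two-sided p ≈ 0.0329, which is < 0.1, so reject H₀.
There is evidence that weekly training distance is associated with marathon finish time.

t = -2.1436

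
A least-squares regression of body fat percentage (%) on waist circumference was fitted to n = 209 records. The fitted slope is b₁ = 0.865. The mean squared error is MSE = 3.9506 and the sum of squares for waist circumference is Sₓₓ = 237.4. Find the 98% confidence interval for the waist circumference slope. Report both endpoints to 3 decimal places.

SE(b₁) = √(MSE/Sₓₓ) = √(3.9506/237.4) = 0.129.
df = n − 2 = 207.
t* = t_{0.01, 207} = 2.344497.
Margin = t* × SE = 2.344497 × 0.129 = 0.30244.
CI: 0.865 ± 0.30244 → (0.563, 1.167).
With 98% confidence, each one-unit increase in waist circumference is associated with a change of between 0.563 and 1.167 % in body fat percentage.

(0.563, 1.167)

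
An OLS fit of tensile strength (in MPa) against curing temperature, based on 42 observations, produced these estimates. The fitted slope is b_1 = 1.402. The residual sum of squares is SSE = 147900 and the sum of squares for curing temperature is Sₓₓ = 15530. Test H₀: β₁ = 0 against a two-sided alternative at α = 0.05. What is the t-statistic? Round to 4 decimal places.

MSE = SSE/(n − 2) = 147900/40 = 3697.5.
SE(b_1) = √(MSE/Sₓₓ) = √(3697.5/15530) = 0.487942.
t = 1.402 / 0.487942 = 2.8733.
df = n − 2 = 40.
Two-sided p ≈ 0.0065, which is < 0.05, so reject H₀.
There is evidence that curing temperature is associated with tensile strength.

t = 2.8733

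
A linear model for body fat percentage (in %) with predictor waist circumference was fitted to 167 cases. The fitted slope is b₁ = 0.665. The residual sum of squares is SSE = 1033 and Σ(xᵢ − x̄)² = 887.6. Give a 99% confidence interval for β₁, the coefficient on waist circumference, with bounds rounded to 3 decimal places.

MSE = SSE/(n − 2) = 1033/165 = 6.26061.
SE(b₁) = √(MSE/Sₓₓ) = √(6.26061/887.6) = 0.0839846.
df = n − 2 = 165.
t* = t_{0.005, 165} = 2.605954.
Margin = t* × SE = 2.605954 × 0.0839846 = 0.21886.
CI: 0.665 ± 0.21886 → (0.446, 0.884).
With 99% confidence, each one-unit increase in waist circumference is associated with a change of between 0.446 and 0.884 % in body fat percentage.

(0.446, 0.884)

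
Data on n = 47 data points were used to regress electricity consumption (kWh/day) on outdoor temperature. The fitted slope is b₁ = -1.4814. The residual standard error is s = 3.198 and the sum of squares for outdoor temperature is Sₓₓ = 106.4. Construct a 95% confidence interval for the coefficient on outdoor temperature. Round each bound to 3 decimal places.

SE(b₁) = s/√Sₓₓ = 3.198/√106.4 = 0.310033.
df = n − 2 = 45.
t* = t_{0.025, 45} = 2.014103.
Margin = t* × SE = 2.014103 × 0.310033 = 0.62444.
CI: -1.4814 ± 0.62444 → (-2.106, -0.857).
With 95% confidence, each one-unit increase in outdoor temperature is associated with a change of between -2.106 and -0.857 kWh/day in electricity consumption.

(-2.106, -0.857)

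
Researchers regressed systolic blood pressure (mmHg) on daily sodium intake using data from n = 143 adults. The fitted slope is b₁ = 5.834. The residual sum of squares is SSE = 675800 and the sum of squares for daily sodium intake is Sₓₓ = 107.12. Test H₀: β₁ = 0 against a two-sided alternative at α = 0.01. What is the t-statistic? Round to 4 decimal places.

t = 0.8722

MSE = SSE/(n − 2) = 675800/141 = 4792.91.
SE(b₁) = √(MSE/Sₓₓ) = √(4792.91/107.12) = 6.68905.
t = 5.834 / 6.68905 = 0.8722.
df = n − 2 = 141.
Two-sided p ≈ 0.3846, which is ≥ 0.01, so fail to reject H₀.
The data do not give significant evidence of an association between daily sodium intake and systolic blood pressure.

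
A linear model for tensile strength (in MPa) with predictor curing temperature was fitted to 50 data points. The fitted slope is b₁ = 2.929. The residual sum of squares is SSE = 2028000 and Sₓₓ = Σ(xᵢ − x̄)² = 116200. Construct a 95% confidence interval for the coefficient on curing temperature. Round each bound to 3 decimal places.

(1.717, 4.141)

MSE = SSE/(n − 2) = 2028000/48 = 42250.
SE(b₁) = √(MSE/Sₓₓ) = √(42250/116200) = 0.60299.
df = n − 2 = 48.
t* = t_{0.025, 48} = 2.010635.
Margin = t* × SE = 2.010635 × 0.60299 = 1.21239.
CI: 2.929 ± 1.21239 → (1.717, 4.141).
With 95% confidence, each one-unit increase in curing temperature is associated with a change of between 1.717 and 4.141 MPa in tensile strength.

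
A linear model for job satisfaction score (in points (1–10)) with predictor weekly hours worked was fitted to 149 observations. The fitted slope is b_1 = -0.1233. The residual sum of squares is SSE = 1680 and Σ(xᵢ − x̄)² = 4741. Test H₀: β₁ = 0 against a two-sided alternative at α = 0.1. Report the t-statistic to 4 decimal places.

t = -2.5113

MSE = SSE/(n − 2) = 1680/147 = 11.4286.
SE(b_1) = √(MSE/Sₓₓ) = √(11.4286/4741) = 0.0490977.
t = -0.1233 / 0.0490977 = -2.5113.
df = n − 2 = 147.
Two-sided p ≈ 0.0131, which is < 0.1, so reject H₀.
There is evidence that weekly hours worked is associated with job satisfaction score.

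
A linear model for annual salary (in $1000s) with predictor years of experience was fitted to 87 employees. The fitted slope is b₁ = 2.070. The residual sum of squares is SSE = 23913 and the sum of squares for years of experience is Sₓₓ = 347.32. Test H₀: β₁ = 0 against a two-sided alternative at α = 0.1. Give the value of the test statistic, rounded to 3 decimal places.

MSE = SSE/(n − 2) = 23913/85 = 281.329.
SE(b₁) = √(MSE/Sₓₓ) = √(281.329/347.32) = 0.9.
t = 2.070 / 0.9 = 2.300.
df = n − 2 = 85.
Two-sided p ≈ 0.0239, which is < 0.1, so reject H₀.
There is evidence that years of experience is associated with annual salary.

t = 2.300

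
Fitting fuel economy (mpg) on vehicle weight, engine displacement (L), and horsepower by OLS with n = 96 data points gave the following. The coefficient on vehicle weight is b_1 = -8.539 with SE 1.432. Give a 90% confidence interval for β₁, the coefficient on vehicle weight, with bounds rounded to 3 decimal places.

(-10.918, -6.160)

df = n − k − 1 = 96 − 3 − 1 = 92.
t* = t_{0.05, 92} = 1.661585.
Margin = t* × SE = 1.661585 × 1.432 = 2.37939.
CI: -8.539 ± 2.37939 → (-10.918, -6.160).
With 90% confidence, each one-unit increase in vehicle weight is associated with a change of between -10.918 and -6.160 mpg in fuel economy, holding the other predictors fixed.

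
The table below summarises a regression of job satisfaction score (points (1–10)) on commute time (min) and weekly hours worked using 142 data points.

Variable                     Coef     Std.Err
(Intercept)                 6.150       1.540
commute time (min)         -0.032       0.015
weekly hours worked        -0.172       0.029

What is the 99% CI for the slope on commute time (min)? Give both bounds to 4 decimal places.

Read off: b = -0.032, SE = 0.015 for commute time (min).
df = n − k − 1 = 142 − 2 − 1 = 139.
t* = t_{0.005, 139} = 2.611662.
Margin = t* × SE = 2.611662 × 0.015 = 0.039175.
CI: -0.032 ± 0.039175 → (-0.0712, 0.0072).

(-0.0712, 0.0072)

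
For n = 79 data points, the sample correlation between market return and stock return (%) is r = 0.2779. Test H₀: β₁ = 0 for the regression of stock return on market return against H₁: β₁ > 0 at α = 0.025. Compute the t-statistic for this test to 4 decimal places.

t = 2.5386

t = r·√(n − 2)/√(1 − r²) = 0.2779·√77/√0.922772 = 2.5386.
df = n − 2 = 77.
One-sided p ≈ 0.0066, which is < 0.025, so reject H₀.
There is evidence of a linear association between market return and stock return.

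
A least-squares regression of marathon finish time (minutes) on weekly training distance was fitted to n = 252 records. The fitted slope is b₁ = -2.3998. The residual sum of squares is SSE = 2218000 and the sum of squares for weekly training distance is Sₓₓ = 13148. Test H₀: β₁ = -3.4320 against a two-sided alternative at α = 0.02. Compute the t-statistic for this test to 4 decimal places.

t = 1.2566

MSE = SSE/(n − 2) = 2218000/250 = 8872.
SE(b₁) = √(MSE/Sₓₓ) = √(8872/13148) = 0.82145.
t = (-2.3998 − (-3.4320)) / 0.82145 = 1.2566.
df = n − 2 = 250.
Two-sided p ≈ 0.2101, which is ≥ 0.02, so fail to reject H₀.
The data are consistent with a true slope of -3.4320 minutes per unit of weekly training distance.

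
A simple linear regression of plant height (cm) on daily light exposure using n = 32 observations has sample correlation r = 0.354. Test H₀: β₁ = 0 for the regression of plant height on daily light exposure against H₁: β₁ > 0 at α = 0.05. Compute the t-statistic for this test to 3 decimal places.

t = 2.073

t = r·√(n − 2)/√(1 − r²) = 0.354·√30/√0.874684 = 2.073.
df = n − 2 = 30.
One-sided p ≈ 0.0234, which is < 0.05, so reject H₀.
There is evidence of a linear association between daily light exposure and plant height.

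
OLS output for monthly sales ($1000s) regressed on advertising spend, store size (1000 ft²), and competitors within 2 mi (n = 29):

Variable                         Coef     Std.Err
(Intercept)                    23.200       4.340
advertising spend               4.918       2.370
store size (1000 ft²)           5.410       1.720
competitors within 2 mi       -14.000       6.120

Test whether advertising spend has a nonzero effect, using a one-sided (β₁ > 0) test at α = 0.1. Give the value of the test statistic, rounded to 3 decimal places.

t = 2.075

Read off: b = 4.918, SE = 2.370 for advertising spend.
H₀: β₁ = 0 vs H₁: β₁ > 0.
t = 4.918 / 2.370 = 2.075.
df = n − k − 1 = 29 − 3 − 1 = 25.
One-sided p ≈ 0.0242, which is < 0.1, so reject H₀.
There is evidence that the true slope on advertising spend is positive, holding the other predictors fixed.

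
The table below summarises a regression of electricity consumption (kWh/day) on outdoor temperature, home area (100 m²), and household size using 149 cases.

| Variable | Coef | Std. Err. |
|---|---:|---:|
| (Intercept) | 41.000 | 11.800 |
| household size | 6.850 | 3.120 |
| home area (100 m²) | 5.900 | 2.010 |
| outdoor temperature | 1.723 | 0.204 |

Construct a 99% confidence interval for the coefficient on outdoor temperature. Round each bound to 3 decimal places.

(1.191, 2.255)

Read off: b = 1.723, SE = 0.204 for outdoor temperature.
df = n − k − 1 = 149 − 3 − 1 = 145.
t* = t_{0.005, 145} = 2.610161.
Margin = t* × SE = 2.610161 × 0.204 = 0.53247.
CI: 1.723 ± 0.53247 → (1.191, 2.255).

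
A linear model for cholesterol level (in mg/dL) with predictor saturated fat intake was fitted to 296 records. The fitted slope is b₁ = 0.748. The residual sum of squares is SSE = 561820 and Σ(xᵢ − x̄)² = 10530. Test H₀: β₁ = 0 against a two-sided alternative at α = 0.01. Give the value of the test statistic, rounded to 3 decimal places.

MSE = SSE/(n − 2) = 561820/294 = 1910.95.
SE(b₁) = √(MSE/Sₓₓ) = √(1910.95/10530) = 0.426001.
t = 0.748 / 0.426001 = 1.756.
df = n − 2 = 294.
Two-sided p ≈ 0.0802, which is ≥ 0.01, so fail to reject H₀.
The data do not give significant evidence of an association between saturated fat intake and cholesterol level.

t = 1.756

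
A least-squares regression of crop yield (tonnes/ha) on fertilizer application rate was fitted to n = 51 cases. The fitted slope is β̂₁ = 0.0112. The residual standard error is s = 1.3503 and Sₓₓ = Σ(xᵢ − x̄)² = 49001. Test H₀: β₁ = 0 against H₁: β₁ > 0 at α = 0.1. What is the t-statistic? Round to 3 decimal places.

t = 1.836

SE(β̂₁) = s/√Sₓₓ = 1.3503/√49001 = 0.00609997.
t = 0.0112 / 0.00609997 = 1.836.
df = n − 2 = 49.
One-sided p ≈ 0.0362, which is < 0.1, so reject H₀.
There is evidence that the true slope on fertilizer application rate is positive.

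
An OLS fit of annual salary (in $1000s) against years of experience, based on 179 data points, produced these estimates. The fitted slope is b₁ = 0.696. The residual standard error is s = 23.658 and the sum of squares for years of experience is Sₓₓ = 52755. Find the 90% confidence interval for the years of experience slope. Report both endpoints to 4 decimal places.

(0.5257, 0.8663)

SE(b₁) = s/√Sₓₓ = 23.658/√52755 = 0.103002.
df = n − 2 = 177.
t* = t_{0.05, 177} = 1.653508.
Margin = t* × SE = 1.653508 × 0.103002 = 0.170315.
CI: 0.696 ± 0.170315 → (0.5257, 0.8663).
With 90% confidence, each one-unit increase in years of experience is associated with a change of between 0.5257 and 0.8663 $1000s in annual salary.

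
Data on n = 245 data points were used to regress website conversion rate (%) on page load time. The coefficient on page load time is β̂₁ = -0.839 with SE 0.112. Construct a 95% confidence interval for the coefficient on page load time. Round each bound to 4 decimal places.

(-1.0596, -0.6184)

df = n − 2 = 245 − 2 = 243.
t* = t_{0.025, 243} = 1.969774.
Margin = t* × SE = 1.969774 × 0.112 = 0.220615.
CI: -0.839 ± 0.220615 → (-1.0596, -0.6184).
With 95% confidence, each one-unit increase in page load time is associated with a change of between -1.0596 and -0.6184 % in website conversion rate.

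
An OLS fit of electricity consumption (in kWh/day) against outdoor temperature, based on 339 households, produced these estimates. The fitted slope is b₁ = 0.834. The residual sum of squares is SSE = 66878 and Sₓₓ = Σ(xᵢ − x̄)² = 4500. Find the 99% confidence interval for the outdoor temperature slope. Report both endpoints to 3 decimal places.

MSE = SSE/(n − 2) = 66878/337 = 198.451.
SE(b₁) = √(MSE/Sₓₓ) = √(198.451/4500) = 0.210001.
df = n − 2 = 337.
t* = t_{0.005, 337} = 2.590497.
Margin = t* × SE = 2.590497 × 0.210001 = 0.54401.
CI: 0.834 ± 0.54401 → (0.290, 1.378).
With 99% confidence, each one-unit increase in outdoor temperature is associated with a change of between 0.290 and 1.378 kWh/day in electricity consumption.

(0.290, 1.378)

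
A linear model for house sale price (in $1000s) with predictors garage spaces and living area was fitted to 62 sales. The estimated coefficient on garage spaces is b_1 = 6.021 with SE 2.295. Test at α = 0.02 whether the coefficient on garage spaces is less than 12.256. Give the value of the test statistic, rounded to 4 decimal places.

H₀: β₁ = 12.256 vs H₁: β₁ < 12.256.
t = (b_1 − β₁⁰)/SE = (6.021 − 12.256) / 2.295 = -2.7168.
df = n − k − 1 = 62 − 2 − 1 = 59.
One-sided p ≈ 0.0043, which is < 0.02, so reject H₀.
There is evidence that the true slope on garage spaces is below 12.256 $1000s per unit, holding the other predictors fixed.

t = -2.7168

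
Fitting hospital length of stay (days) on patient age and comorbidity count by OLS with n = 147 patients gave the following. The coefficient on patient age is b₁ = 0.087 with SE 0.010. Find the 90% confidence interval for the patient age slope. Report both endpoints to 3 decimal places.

df = n − k − 1 = 147 − 2 − 1 = 144.
t* = t_{0.05, 144} = 1.655504.
Margin = t* × SE = 1.655504 × 0.010 = 0.01656.
CI: 0.087 ± 0.01656 → (0.070, 0.104).
With 90% confidence, each one-unit increase in patient age is associated with a change of between 0.070 and 0.104 days in hospital length of stay, holding the other predictors fixed.

(0.070, 0.104)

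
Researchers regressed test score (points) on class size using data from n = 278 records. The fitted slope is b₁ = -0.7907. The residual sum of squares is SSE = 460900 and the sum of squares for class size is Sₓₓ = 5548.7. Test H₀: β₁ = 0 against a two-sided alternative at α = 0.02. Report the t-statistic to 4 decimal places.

MSE = SSE/(n − 2) = 460900/276 = 1669.93.
SE(b₁) = √(MSE/Sₓₓ) = √(1669.93/5548.7) = 0.548597.
t = -0.7907 / 0.548597 = -1.4413.
df = n − 2 = 276.
Two-sided p ≈ 0.1506, which is ≥ 0.02, so fail to reject H₀.
The data do not give significant evidence of an association between class size and test score.

t = -1.4413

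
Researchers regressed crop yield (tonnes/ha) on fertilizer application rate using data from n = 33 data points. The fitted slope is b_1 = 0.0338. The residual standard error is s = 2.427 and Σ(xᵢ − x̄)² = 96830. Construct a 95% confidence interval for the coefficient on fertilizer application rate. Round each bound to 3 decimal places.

SE(b_1) = s/√Sₓₓ = 2.427/√96830 = 0.00779946.
df = n − 2 = 31.
t* = t_{0.025, 31} = 2.039513.
Margin = t* × SE = 2.039513 × 0.00779946 = 0.01591.
CI: 0.0338 ± 0.01591 → (0.018, 0.050).
With 95% confidence, each one-unit increase in fertilizer application rate is associated with a change of between 0.018 and 0.050 tonnes/ha in crop yield.

(0.018, 0.050)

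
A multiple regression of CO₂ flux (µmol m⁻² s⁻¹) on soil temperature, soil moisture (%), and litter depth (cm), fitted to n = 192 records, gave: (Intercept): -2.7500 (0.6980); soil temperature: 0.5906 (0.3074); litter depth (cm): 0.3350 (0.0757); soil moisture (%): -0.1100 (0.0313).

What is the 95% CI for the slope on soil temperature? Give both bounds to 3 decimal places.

(-0.016, 1.197)

Read off: b = 0.5906, SE = 0.3074 for soil temperature.
df = n − k − 1 = 192 − 3 − 1 = 188.
t* = t_{0.025, 188} = 1.972663.
Margin = t* × SE = 1.972663 × 0.3074 = 0.60640.
CI: 0.5906 ± 0.60640 → (-0.016, 1.197).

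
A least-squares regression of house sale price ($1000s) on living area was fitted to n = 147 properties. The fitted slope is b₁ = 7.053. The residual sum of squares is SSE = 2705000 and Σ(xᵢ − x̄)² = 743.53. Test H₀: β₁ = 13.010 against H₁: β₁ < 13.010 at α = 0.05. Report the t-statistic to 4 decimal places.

MSE = SSE/(n − 2) = 2705000/145 = 18655.2.
SE(b₁) = √(MSE/Sₓₓ) = √(18655.2/743.53) = 5.00899.
t = (7.053 − 13.010) / 5.00899 = -1.1893.
df = n − 2 = 145.
One-sided p ≈ 0.1181, which is ≥ 0.05, so fail to reject H₀.
The data do not give significant evidence that the true slope on living area is below 13.010 $1000s per unit.

t = -1.1893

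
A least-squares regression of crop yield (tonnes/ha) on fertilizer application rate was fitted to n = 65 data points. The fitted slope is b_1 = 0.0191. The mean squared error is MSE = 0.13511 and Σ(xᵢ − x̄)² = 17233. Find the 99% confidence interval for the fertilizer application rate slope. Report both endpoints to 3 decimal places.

SE(b_1) = √(MSE/Sₓₓ) = √(0.13511/17233) = 0.00280003.
df = n − 2 = 63.
t* = t_{0.005, 63} = 2.656145.
Margin = t* × SE = 2.656145 × 0.00280003 = 0.00744.
CI: 0.0191 ± 0.00744 → (0.012, 0.027).
With 99% confidence, each one-unit increase in fertilizer application rate is associated with a change of between 0.012 and 0.027 tonnes/ha in crop yield.

(0.012, 0.027)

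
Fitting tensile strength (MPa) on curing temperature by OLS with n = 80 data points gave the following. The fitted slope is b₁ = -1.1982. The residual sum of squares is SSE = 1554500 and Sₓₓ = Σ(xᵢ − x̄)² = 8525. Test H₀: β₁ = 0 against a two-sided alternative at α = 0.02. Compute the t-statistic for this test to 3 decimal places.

t = -0.784

MSE = SSE/(n − 2) = 1554500/78 = 19929.5.
SE(b₁) = √(MSE/Sₓₓ) = √(19929.5/8525) = 1.52898.
t = -1.1982 / 1.52898 = -0.784.
df = n − 2 = 78.
Two-sided p ≈ 0.4356, which is ≥ 0.02, so fail to reject H₀.
The data do not give significant evidence of an association between curing temperature and tensile strength.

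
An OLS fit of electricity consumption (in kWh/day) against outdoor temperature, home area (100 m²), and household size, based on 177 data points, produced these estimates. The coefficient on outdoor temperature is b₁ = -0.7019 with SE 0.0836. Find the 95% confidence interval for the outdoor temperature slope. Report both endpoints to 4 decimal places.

df = n − k − 1 = 177 − 3 − 1 = 173.
t* = t_{0.025, 173} = 1.973771.
Margin = t* × SE = 1.973771 × 0.0836 = 0.165007.
CI: -0.7019 ± 0.165007 → (-0.8669, -0.5369).
With 95% confidence, each one-unit increase in outdoor temperature is associated with a change of between -0.8669 and -0.5369 kWh/day in electricity consumption, holding the other predictors fixed.

(-0.8669, -0.5369)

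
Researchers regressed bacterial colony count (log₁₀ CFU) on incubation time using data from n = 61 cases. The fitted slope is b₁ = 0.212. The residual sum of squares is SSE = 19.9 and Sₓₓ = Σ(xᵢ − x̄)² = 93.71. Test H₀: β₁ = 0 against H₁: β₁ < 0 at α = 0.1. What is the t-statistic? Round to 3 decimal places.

MSE = SSE/(n − 2) = 19.9/59 = 0.337288.
SE(b₁) = √(MSE/Sₓₓ) = √(0.337288/93.71) = 0.059994.
t = 0.212 / 0.059994 = 3.534.
df = n − 2 = 59.
One-sided p ≈ 0.9996, which is ≥ 0.1, so fail to reject H₀.
The data do not give significant evidence that the true slope on incubation time is negative.

t = 3.534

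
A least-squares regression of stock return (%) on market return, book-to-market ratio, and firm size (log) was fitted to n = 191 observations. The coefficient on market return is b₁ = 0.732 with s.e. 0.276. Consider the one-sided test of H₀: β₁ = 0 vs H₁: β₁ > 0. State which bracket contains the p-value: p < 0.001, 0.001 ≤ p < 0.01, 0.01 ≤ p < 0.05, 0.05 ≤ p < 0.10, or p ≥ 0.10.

0.001 ≤ p < 0.01

t = 0.732 / 0.276 = 2.652.
df = n − k − 1 = 191 − 3 − 1 = 187.
One-sided p = P(T_{187} > t) ≈ 0.0043.
So 0.001 ≤ p < 0.01.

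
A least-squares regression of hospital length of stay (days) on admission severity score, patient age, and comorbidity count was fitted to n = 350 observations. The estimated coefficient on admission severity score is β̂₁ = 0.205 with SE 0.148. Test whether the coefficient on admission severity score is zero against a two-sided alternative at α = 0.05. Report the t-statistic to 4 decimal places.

H₀: β₁ = 0 vs H₁: β₁ ≠ 0.
t = (β̂₁ − β₁⁰)/SE = 0.205 / 0.148 = 1.3851.
df = n − k − 1 = 350 − 3 − 1 = 346.
Two-sided p ≈ 0.1669, which is ≥ 0.05, so fail to reject H₀.
The data do not give significant evidence of an association between admission severity score and hospital length of stay, after adjusting for the other predictors.

t = 1.3851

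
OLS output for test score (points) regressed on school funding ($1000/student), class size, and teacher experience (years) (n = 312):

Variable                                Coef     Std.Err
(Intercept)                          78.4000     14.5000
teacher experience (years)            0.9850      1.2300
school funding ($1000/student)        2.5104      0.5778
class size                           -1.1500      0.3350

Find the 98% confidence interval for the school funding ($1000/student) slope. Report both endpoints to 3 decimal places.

Read off: b = 2.5104, SE = 0.5778 for school funding ($1000/student).
df = n − k − 1 = 312 − 3 − 1 = 308.
t* = t_{0.01, 308} = 2.338516.
Margin = t* × SE = 2.338516 × 0.5778 = 1.35119.
CI: 2.5104 ± 1.35119 → (1.159, 3.862).

(1.159, 3.862)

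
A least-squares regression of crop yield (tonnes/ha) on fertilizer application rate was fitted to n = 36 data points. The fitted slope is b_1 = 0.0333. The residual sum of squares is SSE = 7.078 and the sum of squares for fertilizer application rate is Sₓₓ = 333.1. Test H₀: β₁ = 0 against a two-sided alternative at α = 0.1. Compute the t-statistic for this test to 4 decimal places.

MSE = SSE/(n − 2) = 7.078/34 = 0.208176.
SE(b_1) = √(MSE/Sₓₓ) = √(0.208176/333.1) = 0.0249993.
t = 0.0333 / 0.0249993 = 1.3320.
df = n − 2 = 34.
Two-sided p ≈ 0.1917, which is ≥ 0.1, so fail to reject H₀.
The data do not give significant evidence of an association between fertilizer application rate and crop yield.

t = 1.3320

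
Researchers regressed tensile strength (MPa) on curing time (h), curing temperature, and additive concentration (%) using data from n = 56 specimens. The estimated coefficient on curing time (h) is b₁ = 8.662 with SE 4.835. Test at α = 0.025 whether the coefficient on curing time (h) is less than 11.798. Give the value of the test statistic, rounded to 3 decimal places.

t = -0.649

H₀: β₁ = 11.798 vs H₁: β₁ < 11.798.
t = (b₁ − β₁⁰)/SE = (8.662 − 11.798) / 4.835 = -0.649.
df = n − k − 1 = 56 − 3 − 1 = 52.
One-sided p ≈ 0.2597, which is ≥ 0.025, so fail to reject H₀.
The data do not give significant evidence that the true slope on curing time (h) is below 11.798 MPa per unit, holding the other predictors fixed.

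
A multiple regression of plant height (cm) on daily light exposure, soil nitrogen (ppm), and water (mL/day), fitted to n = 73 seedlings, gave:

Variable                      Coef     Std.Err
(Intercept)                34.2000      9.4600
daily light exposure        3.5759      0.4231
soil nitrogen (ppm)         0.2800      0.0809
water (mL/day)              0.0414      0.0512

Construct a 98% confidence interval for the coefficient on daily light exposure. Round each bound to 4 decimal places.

(2.5682, 4.5836)

Read off: b = 3.5759, SE = 0.4231 for daily light exposure.
df = n − k − 1 = 73 − 3 − 1 = 69.
t* = t_{0.01, 69} = 2.381615.
Margin = t* × SE = 2.381615 × 0.4231 = 1.007661.
CI: 3.5759 ± 1.007661 → (2.5682, 4.5836).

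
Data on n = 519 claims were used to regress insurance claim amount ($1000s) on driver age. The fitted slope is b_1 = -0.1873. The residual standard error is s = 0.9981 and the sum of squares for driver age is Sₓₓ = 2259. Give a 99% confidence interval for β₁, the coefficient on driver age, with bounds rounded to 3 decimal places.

SE(b_1) = s/√Sₓₓ = 0.9981/√2259 = 0.0209998.
df = n − 2 = 517.
t* = t_{0.005, 517} = 2.585372.
Margin = t* × SE = 2.585372 × 0.0209998 = 0.05429.
CI: -0.1873 ± 0.05429 → (-0.242, -0.133).
With 99% confidence, each one-unit increase in driver age is associated with a change of between -0.242 and -0.133 $1000s in insurance claim amount.

(-0.242, -0.133)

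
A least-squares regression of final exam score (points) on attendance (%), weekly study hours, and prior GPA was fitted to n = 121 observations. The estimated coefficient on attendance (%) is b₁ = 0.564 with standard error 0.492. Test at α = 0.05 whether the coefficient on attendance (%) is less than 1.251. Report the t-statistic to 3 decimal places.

t = -1.396

H₀: β₁ = 1.251 vs H₁: β₁ < 1.251.
t = (b₁ − β₁⁰)/SE = (0.564 − 1.251) / 0.492 = -1.396.
df = n − k − 1 = 121 − 3 − 1 = 117.
One-sided p ≈ 0.0826, which is ≥ 0.05, so fail to reject H₀.
The data do not give significant evidence that the true slope on attendance (%) is below 1.251 points per unit, holding the other predictors fixed.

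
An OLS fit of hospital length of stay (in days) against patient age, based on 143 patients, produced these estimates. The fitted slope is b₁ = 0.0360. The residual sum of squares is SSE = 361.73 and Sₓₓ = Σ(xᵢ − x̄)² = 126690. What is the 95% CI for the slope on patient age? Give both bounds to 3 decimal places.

MSE = SSE/(n − 2) = 361.73/141 = 2.56546.
SE(b₁) = √(MSE/Sₓₓ) = √(2.56546/126690) = 0.00449999.
df = n − 2 = 141.
t* = t_{0.025, 141} = 1.976931.
Margin = t* × SE = 1.976931 × 0.00449999 = 0.00890.
CI: 0.0360 ± 0.00890 → (0.027, 0.045).
With 95% confidence, each one-unit increase in patient age is associated with a change of between 0.027 and 0.045 days in hospital length of stay.

(0.027, 0.045)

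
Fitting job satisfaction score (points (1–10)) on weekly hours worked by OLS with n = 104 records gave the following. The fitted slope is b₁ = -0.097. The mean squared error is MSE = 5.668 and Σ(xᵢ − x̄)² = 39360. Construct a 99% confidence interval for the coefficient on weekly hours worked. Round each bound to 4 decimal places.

(-0.1285, -0.0655)

SE(b₁) = √(MSE/Sₓₓ) = √(5.668/39360) = 0.0120002.
df = n − 2 = 102.
t* = t_{0.005, 102} = 2.624891.
Margin = t* × SE = 2.624891 × 0.0120002 = 0.031499.
CI: -0.097 ± 0.031499 → (-0.1285, -0.0655).
With 99% confidence, each one-unit increase in weekly hours worked is associated with a change of between -0.1285 and -0.0655 points (1–10) in job satisfaction score.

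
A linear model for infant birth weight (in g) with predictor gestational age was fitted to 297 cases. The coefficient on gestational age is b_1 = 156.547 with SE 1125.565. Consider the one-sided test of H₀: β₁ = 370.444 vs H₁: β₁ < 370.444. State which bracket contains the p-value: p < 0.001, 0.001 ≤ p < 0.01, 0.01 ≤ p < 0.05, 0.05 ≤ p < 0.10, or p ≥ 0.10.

t = (156.547 − 370.444) / 1125.565 = -0.190.
df = n − 2 = 297 − 2 = 295.
One-sided p = P(T_{295} < t) ≈ 0.4247.
So p ≥ 0.10.

p ≥ 0.10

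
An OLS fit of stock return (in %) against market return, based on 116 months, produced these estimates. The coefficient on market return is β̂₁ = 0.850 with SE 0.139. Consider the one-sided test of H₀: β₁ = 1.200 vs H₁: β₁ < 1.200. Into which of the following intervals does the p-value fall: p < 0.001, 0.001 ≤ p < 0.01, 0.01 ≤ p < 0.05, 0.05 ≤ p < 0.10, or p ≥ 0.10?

0.001 ≤ p < 0.01

t = (0.850 − 1.200) / 0.139 = -2.518.
df = n − 2 = 116 − 2 = 114.
One-sided p = P(T_{114} < t) ≈ 0.0066.
So 0.001 ≤ p < 0.01.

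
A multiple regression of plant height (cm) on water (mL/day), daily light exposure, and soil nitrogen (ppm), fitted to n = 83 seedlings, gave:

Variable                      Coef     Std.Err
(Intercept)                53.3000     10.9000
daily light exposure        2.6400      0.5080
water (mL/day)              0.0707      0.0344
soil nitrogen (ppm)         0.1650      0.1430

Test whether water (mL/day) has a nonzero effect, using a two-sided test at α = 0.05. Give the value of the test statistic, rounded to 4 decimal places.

t = 2.0552

Read off: b = 0.0707, SE = 0.0344 for water (mL/day).
H₀: β₁ = 0 vs H₁: β₁ ≠ 0.
t = 0.0707 / 0.0344 = 2.0552.
df = n − k − 1 = 83 − 3 − 1 = 79.
Two-sided p ≈ 0.0432, which is < 0.05, so reject H₀.
There is evidence that water (mL/day) is associated with plant height, holding the other predictors fixed.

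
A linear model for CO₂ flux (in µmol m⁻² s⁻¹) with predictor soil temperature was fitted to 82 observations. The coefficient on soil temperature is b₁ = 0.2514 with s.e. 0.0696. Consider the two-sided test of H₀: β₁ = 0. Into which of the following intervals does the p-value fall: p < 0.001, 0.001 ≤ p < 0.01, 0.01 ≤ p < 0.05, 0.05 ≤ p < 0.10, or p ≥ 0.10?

t = 0.2514 / 0.0696 = 3.612.
df = n − 2 = 82 − 2 = 80.
Two-sided p = 2·P(T_{80} > |t|) ≈ 0.0005.
So p < 0.001.

p < 0.001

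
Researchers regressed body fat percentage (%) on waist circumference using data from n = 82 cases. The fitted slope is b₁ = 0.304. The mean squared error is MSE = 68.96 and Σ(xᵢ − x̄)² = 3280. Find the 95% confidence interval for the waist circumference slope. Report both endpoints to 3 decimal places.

SE(b₁) = √(MSE/Sₓₓ) = √(68.96/3280) = 0.144998.
df = n − 2 = 80.
t* = t_{0.025, 80} = 1.990063.
Margin = t* × SE = 1.990063 × 0.144998 = 0.28856.
CI: 0.304 ± 0.28856 → (0.015, 0.593).
With 95% confidence, each one-unit increase in waist circumference is associated with a change of between 0.015 and 0.593 % in body fat percentage.

(0.015, 0.593)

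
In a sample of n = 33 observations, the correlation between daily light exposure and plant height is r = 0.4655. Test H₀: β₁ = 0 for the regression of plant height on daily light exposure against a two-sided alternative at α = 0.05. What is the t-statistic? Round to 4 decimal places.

t = r·√(n − 2)/√(1 − r²) = 0.4655·√31/√0.78331 = 2.9284.
df = n − 2 = 31.
Two-sided p ≈ 0.0063, which is < 0.05, so reject H₀.
There is evidence of a linear association between daily light exposure and plant height.

t = 2.9284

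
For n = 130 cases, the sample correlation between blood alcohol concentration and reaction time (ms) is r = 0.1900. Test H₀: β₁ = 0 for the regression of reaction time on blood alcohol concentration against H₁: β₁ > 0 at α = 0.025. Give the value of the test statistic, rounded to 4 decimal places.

t = 2.1895

t = r·√(n − 2)/√(1 − r²) = 0.1900·√128/√0.9639 = 2.1895.
df = n − 2 = 128.
One-sided p ≈ 0.0152, which is < 0.025, so reject H₀.
There is evidence of a linear association between blood alcohol concentration and reaction time.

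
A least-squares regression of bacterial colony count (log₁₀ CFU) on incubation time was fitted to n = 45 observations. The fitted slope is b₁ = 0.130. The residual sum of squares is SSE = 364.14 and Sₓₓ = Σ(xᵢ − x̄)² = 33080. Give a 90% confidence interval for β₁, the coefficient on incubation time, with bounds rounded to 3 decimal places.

MSE = SSE/(n − 2) = 364.14/43 = 8.46837.
SE(b₁) = √(MSE/Sₓₓ) = √(8.46837/33080) = 0.0159999.
df = n − 2 = 43.
t* = t_{0.05, 43} = 1.681071.
Margin = t* × SE = 1.681071 × 0.0159999 = 0.02690.
CI: 0.130 ± 0.02690 → (0.103, 0.157).
With 90% confidence, each one-unit increase in incubation time is associated with a change of between 0.103 and 0.157 log₁₀ CFU in bacterial colony count.

(0.103, 0.157)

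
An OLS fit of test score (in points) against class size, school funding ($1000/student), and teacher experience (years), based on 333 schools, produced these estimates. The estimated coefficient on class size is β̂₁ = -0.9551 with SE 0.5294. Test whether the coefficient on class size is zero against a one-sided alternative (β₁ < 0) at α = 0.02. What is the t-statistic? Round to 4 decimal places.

H₀: β₁ = 0 vs H₁: β₁ < 0.
t = (β̂₁ − β₁⁰)/SE = -0.9551 / 0.5294 = -1.8041.
df = n − k − 1 = 333 − 3 − 1 = 329.
One-sided p ≈ 0.0361, which is ≥ 0.02, so fail to reject H₀.
The data do not give significant evidence that the true slope on class size is negative, holding the other predictors fixed.

t = -1.8041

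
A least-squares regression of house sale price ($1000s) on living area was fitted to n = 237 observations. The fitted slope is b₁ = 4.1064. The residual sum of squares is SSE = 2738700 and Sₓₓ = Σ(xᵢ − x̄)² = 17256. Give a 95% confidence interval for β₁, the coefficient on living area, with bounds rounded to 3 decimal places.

MSE = SSE/(n − 2) = 2738700/235 = 11654.
SE(b₁) = √(MSE/Sₓₓ) = √(11654/17256) = 0.821804.
df = n − 2 = 235.
t* = t_{0.025, 235} = 1.97011.
Margin = t* × SE = 1.97011 × 0.821804 = 1.61904.
CI: 4.1064 ± 1.61904 → (2.487, 5.725).
With 95% confidence, each one-unit increase in living area is associated with a change of between 2.487 and 5.725 $1000s in house sale price.

(2.487, 5.725)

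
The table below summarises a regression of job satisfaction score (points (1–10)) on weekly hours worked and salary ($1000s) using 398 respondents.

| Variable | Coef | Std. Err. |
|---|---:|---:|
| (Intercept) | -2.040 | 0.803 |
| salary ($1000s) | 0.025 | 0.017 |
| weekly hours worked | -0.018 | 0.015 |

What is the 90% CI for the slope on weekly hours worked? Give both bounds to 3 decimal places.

(-0.043, 0.007)

Read off: b = -0.018, SE = 0.015 for weekly hours worked.
df = n − k − 1 = 398 − 2 − 1 = 395.
t* = t_{0.05, 395} = 1.64872.
Margin = t* × SE = 1.64872 × 0.015 = 0.02473.
CI: -0.018 ± 0.02473 → (-0.043, 0.007).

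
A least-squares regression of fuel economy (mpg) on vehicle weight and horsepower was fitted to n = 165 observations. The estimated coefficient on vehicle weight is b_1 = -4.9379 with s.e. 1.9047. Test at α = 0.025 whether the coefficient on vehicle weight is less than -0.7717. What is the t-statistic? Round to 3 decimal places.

t = -2.187

H₀: β₁ = -0.7717 vs H₁: β₁ < -0.7717.
t = (b_1 − β₁⁰)/SE = (-4.9379 − (-0.7717)) / 1.9047 = -2.187.
df = n − k − 1 = 165 − 2 − 1 = 162.
One-sided p ≈ 0.0151, which is < 0.025, so reject H₀.
There is evidence that the true slope on vehicle weight is below -0.7717 mpg per unit, holding the other predictors fixed.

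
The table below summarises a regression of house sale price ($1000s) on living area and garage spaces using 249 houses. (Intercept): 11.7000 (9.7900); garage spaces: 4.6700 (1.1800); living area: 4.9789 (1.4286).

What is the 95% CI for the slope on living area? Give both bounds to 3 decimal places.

(2.165, 7.793)

Read off: b = 4.9789, SE = 1.4286 for living area.
df = n − k − 1 = 249 − 2 − 1 = 246.
t* = t_{0.025, 246} = 1.969654.
Margin = t* × SE = 1.969654 × 1.4286 = 2.81385.
CI: 4.9789 ± 2.81385 → (2.165, 7.793).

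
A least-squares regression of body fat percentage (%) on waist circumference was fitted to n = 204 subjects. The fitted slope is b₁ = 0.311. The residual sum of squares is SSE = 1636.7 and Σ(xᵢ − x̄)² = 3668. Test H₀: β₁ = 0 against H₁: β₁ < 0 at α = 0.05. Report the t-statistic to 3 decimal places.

MSE = SSE/(n − 2) = 1636.7/202 = 8.10248.
SE(b₁) = √(MSE/Sₓₓ) = √(8.10248/3668) = 0.0469996.
t = 0.311 / 0.0469996 = 6.617.
df = n − 2 = 202.
One-sided p ≈ 1.0000, which is ≥ 0.05, so fail to reject H₀.
The data do not give significant evidence that the true slope on waist circumference is negative.

t = 6.617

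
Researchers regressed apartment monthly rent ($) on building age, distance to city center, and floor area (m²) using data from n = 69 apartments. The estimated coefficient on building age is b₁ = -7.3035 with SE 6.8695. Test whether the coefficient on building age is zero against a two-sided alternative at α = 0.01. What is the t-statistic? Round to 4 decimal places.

H₀: β₁ = 0 vs H₁: β₁ ≠ 0.
t = (b₁ − β₁⁰)/SE = -7.3035 / 6.8695 = -1.0632.
df = n − k − 1 = 69 − 3 − 1 = 65.
Two-sided p ≈ 0.2916, which is ≥ 0.01, so fail to reject H₀.
The data do not give significant evidence of an association between building age and apartment monthly rent, after adjusting for the other predictors.

t = -1.0632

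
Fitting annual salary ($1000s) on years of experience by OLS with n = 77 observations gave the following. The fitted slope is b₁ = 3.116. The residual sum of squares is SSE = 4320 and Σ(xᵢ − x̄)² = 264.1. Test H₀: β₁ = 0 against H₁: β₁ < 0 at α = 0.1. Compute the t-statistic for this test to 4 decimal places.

t = 6.6722

MSE = SSE/(n − 2) = 4320/75 = 57.6.
SE(b₁) = √(MSE/Sₓₓ) = √(57.6/264.1) = 0.467011.
t = 3.116 / 0.467011 = 6.6722.
df = n − 2 = 75.
One-sided p ≈ 1.0000, which is ≥ 0.1, so fail to reject H₀.
The data do not give significant evidence that the true slope on years of experience is negative.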